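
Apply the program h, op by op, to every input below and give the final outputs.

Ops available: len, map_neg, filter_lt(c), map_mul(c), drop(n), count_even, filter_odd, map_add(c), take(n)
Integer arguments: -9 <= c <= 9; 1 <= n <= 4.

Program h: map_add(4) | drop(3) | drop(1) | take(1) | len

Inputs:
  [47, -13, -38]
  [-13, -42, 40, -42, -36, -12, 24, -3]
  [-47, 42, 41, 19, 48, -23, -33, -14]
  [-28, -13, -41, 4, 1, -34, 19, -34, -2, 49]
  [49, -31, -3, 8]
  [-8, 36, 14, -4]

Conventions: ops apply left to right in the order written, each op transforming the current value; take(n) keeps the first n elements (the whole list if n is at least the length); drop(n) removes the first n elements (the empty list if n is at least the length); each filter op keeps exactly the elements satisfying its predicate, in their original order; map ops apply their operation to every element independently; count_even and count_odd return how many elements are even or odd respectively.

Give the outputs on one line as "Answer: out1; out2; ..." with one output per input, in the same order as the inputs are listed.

0; 1; 1; 1; 0; 0

Execution, op by op:
  [47, -13, -38] -> [51, -9, -34] -> [] -> [] -> [] -> 0
  [-13, -42, 40, -42, -36, -12, 24, -3] -> [-9, -38, 44, -38, -32, -8, 28, 1] -> [-38, -32, -8, 28, 1] -> [-32, -8, 28, 1] -> [-32] -> 1
  [-47, 42, 41, 19, 48, -23, -33, -14] -> [-43, 46, 45, 23, 52, -19, -29, -10] -> [23, 52, -19, -29, -10] -> [52, -19, -29, -10] -> [52] -> 1
  [-28, -13, -41, 4, 1, -34, 19, -34, -2, 49] -> [-24, -9, -37, 8, 5, -30, 23, -30, 2, 53] -> [8, 5, -30, 23, -30, 2, 53] -> [5, -30, 23, -30, 2, 53] -> [5] -> 1
  [49, -31, -3, 8] -> [53, -27, 1, 12] -> [12] -> [] -> [] -> 0
  [-8, 36, 14, -4] -> [-4, 40, 18, 0] -> [0] -> [] -> [] -> 0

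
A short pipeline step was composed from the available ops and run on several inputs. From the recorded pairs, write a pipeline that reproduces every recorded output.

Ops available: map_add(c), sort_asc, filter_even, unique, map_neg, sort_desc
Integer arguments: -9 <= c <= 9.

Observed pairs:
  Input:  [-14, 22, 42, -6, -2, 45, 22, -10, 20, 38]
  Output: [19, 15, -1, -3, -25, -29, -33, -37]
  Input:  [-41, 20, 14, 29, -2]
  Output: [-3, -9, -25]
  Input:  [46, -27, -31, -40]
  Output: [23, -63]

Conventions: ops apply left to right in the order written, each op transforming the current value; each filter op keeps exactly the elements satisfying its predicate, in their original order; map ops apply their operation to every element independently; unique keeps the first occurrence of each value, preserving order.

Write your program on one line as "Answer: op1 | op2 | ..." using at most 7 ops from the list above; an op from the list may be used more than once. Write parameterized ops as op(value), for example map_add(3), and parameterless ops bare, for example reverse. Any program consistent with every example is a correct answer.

map_add(-9) | map_add(-9) | filter_even | map_add(-5) | unique | sort_desc

Check, running the answer program on each example:
  [-14, 22, 42, -6, -2, 45, 22, -10, 20, 38] -> [-23, 13, 33, -15, -11, 36, 13, -19, 11, 29] -> [-32, 4, 24, -24, -20, 27, 4, -28, 2, 20] -> [-32, 4, 24, -24, -20, 4, -28, 2, 20] -> [-37, -1, 19, -29, -25, -1, -33, -3, 15] -> [-37, -1, 19, -29, -25, -33, -3, 15] -> [19, 15, -1, -3, -25, -29, -33, -37]
  [-41, 20, 14, 29, -2] -> [-50, 11, 5, 20, -11] -> [-59, 2, -4, 11, -20] -> [2, -4, -20] -> [-3, -9, -25] -> [-3, -9, -25] -> [-3, -9, -25]
  [46, -27, -31, -40] -> [37, -36, -40, -49] -> [28, -45, -49, -58] -> [28, -58] -> [23, -63] -> [23, -63] -> [23, -63]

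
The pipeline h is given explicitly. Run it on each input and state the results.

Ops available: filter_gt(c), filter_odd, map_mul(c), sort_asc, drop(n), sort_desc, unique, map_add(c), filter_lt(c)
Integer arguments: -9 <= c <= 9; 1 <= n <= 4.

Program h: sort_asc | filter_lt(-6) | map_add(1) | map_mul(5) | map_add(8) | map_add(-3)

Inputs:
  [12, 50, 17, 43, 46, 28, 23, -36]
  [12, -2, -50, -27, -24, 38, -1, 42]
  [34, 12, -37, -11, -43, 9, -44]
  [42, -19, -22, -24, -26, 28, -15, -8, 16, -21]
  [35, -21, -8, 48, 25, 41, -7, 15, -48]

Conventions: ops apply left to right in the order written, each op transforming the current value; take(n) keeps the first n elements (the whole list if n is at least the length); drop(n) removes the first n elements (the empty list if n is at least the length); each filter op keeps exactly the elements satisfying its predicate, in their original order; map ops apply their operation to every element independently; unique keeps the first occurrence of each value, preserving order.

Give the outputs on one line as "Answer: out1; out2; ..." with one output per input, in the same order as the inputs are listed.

Execution, op by op:
  [12, 50, 17, 43, 46, 28, 23, -36] -> [-36, 12, 17, 23, 28, 43, 46, 50] -> [-36] -> [-35] -> [-175] -> [-167] -> [-170]
  [12, -2, -50, -27, -24, 38, -1, 42] -> [-50, -27, -24, -2, -1, 12, 38, 42] -> [-50, -27, -24] -> [-49, -26, -23] -> [-245, -130, -115] -> [-237, -122, -107] -> [-240, -125, -110]
  [34, 12, -37, -11, -43, 9, -44] -> [-44, -43, -37, -11, 9, 12, 34] -> [-44, -43, -37, -11] -> [-43, -42, -36, -10] -> [-215, -210, -180, -50] -> [-207, -202, -172, -42] -> [-210, -205, -175, -45]
  [42, -19, -22, -24, -26, 28, -15, -8, 16, -21] -> [-26, -24, -22, -21, -19, -15, -8, 16, 28, 42] -> [-26, -24, -22, -21, -19, -15, -8] -> [-25, -23, -21, -20, -18, -14, -7] -> [-125, -115, -105, -100, -90, -70, -35] -> [-117, -107, -97, -92, -82, -62, -27] -> [-120, -110, -100, -95, -85, -65, -30]
  [35, -21, -8, 48, 25, 41, -7, 15, -48] -> [-48, -21, -8, -7, 15, 25, 35, 41, 48] -> [-48, -21, -8, -7] -> [-47, -20, -7, -6] -> [-235, -100, -35, -30] -> [-227, -92, -27, -22] -> [-230, -95, -30, -25]

[-170]; [-240, -125, -110]; [-210, -205, -175, -45]; [-120, -110, -100, -95, -85, -65, -30]; [-230, -95, -30, -25]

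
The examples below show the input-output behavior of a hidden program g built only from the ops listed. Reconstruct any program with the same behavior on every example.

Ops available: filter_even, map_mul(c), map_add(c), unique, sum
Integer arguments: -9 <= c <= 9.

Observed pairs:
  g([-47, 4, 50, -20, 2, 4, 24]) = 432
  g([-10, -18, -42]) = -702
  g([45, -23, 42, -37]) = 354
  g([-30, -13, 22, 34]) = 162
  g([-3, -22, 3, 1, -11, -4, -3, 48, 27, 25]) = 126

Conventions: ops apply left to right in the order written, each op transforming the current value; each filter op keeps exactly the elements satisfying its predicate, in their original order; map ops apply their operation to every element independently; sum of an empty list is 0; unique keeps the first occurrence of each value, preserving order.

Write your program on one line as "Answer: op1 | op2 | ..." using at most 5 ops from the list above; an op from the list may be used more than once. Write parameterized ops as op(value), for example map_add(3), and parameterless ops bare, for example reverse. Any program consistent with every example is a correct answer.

map_mul(3) | filter_even | map_add(-8) | map_mul(3) | sum

Check, running the answer program on each example:
  [-47, 4, 50, -20, 2, 4, 24] -> [-141, 12, 150, -60, 6, 12, 72] -> [12, 150, -60, 6, 12, 72] -> [4, 142, -68, -2, 4, 64] -> [12, 426, -204, -6, 12, 192] -> 432
  [-10, -18, -42] -> [-30, -54, -126] -> [-30, -54, -126] -> [-38, -62, -134] -> [-114, -186, -402] -> -702
  [45, -23, 42, -37] -> [135, -69, 126, -111] -> [126] -> [118] -> [354] -> 354
  [-30, -13, 22, 34] -> [-90, -39, 66, 102] -> [-90, 66, 102] -> [-98, 58, 94] -> [-294, 174, 282] -> 162
  [-3, -22, 3, 1, -11, -4, -3, 48, 27, 25] -> [-9, -66, 9, 3, -33, -12, -9, 144, 81, 75] -> [-66, -12, 144] -> [-74, -20, 136] -> [-222, -60, 408] -> 126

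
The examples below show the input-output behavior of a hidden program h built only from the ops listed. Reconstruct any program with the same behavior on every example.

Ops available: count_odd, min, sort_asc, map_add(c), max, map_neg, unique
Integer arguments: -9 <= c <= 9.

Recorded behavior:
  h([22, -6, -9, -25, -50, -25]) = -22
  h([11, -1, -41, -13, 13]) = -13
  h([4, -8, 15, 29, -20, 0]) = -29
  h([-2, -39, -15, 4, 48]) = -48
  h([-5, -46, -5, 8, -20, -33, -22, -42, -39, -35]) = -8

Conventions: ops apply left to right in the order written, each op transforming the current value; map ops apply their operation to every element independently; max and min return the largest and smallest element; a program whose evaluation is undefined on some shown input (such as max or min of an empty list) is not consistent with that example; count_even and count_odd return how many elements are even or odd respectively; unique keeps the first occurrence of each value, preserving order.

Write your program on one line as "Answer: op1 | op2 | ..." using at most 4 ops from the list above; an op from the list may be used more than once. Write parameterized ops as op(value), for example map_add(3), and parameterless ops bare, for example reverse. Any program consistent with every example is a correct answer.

map_neg | unique | min

Check, running the answer program on each example:
  [22, -6, -9, -25, -50, -25] -> [-22, 6, 9, 25, 50, 25] -> [-22, 6, 9, 25, 50] -> -22
  [11, -1, -41, -13, 13] -> [-11, 1, 41, 13, -13] -> [-11, 1, 41, 13, -13] -> -13
  [4, -8, 15, 29, -20, 0] -> [-4, 8, -15, -29, 20, 0] -> [-4, 8, -15, -29, 20, 0] -> -29
  [-2, -39, -15, 4, 48] -> [2, 39, 15, -4, -48] -> [2, 39, 15, -4, -48] -> -48
  [-5, -46, -5, 8, -20, -33, -22, -42, -39, -35] -> [5, 46, 5, -8, 20, 33, 22, 42, 39, 35] -> [5, 46, -8, 20, 33, 22, 42, 39, 35] -> -8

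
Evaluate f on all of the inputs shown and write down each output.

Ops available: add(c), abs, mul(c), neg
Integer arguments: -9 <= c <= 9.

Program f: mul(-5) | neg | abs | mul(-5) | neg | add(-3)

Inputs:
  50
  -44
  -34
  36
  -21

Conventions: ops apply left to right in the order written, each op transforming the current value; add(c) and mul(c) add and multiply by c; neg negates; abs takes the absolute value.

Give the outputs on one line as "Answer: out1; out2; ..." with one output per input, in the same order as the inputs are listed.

Execution, op by op:
  50 -> -250 -> 250 -> 250 -> -1250 -> 1250 -> 1247
  -44 -> 220 -> -220 -> 220 -> -1100 -> 1100 -> 1097
  -34 -> 170 -> -170 -> 170 -> -850 -> 850 -> 847
  36 -> -180 -> 180 -> 180 -> -900 -> 900 -> 897
  -21 -> 105 -> -105 -> 105 -> -525 -> 525 -> 522

1247; 1097; 847; 897; 522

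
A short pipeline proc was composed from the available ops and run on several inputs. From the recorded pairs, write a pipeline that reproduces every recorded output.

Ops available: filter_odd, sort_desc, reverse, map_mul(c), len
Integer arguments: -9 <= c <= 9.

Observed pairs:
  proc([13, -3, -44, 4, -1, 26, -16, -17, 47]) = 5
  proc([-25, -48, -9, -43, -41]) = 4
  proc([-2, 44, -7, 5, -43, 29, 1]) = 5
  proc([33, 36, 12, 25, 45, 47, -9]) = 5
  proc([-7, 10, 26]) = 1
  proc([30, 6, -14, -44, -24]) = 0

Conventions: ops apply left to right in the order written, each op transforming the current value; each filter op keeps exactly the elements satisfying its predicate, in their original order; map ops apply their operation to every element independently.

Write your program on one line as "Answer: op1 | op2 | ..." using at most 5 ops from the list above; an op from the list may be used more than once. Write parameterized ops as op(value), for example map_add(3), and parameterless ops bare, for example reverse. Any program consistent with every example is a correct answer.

filter_odd | sort_desc | reverse | len

Check, running the answer program on each example:
  [13, -3, -44, 4, -1, 26, -16, -17, 47] -> [13, -3, -1, -17, 47] -> [47, 13, -1, -3, -17] -> [-17, -3, -1, 13, 47] -> 5
  [-25, -48, -9, -43, -41] -> [-25, -9, -43, -41] -> [-9, -25, -41, -43] -> [-43, -41, -25, -9] -> 4
  [-2, 44, -7, 5, -43, 29, 1] -> [-7, 5, -43, 29, 1] -> [29, 5, 1, -7, -43] -> [-43, -7, 1, 5, 29] -> 5
  [33, 36, 12, 25, 45, 47, -9] -> [33, 25, 45, 47, -9] -> [47, 45, 33, 25, -9] -> [-9, 25, 33, 45, 47] -> 5
  [-7, 10, 26] -> [-7] -> [-7] -> [-7] -> 1
  [30, 6, -14, -44, -24] -> [] -> [] -> [] -> 0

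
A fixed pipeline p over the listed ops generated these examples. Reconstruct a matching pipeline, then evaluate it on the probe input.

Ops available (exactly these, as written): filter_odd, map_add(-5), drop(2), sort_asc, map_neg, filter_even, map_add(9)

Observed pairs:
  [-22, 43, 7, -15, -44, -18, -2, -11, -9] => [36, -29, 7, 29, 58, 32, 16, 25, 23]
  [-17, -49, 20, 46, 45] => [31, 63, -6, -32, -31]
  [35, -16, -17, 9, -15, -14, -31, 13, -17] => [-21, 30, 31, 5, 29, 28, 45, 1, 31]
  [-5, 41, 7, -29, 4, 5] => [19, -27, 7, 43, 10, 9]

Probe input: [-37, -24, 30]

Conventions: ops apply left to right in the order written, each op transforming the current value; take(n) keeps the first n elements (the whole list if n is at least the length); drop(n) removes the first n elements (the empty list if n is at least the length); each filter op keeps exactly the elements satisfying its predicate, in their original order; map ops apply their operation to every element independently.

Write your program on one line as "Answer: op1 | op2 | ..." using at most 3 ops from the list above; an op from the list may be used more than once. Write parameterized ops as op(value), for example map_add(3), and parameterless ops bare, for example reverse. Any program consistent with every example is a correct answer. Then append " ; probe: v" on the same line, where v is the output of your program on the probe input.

map_add(-5) | map_neg | map_add(9) ; probe: [51, 38, -16]

Check, running the answer program on each example:
  [-22, 43, 7, -15, -44, -18, -2, -11, -9] -> [-27, 38, 2, -20, -49, -23, -7, -16, -14] -> [27, -38, -2, 20, 49, 23, 7, 16, 14] -> [36, -29, 7, 29, 58, 32, 16, 25, 23]
  [-17, -49, 20, 46, 45] -> [-22, -54, 15, 41, 40] -> [22, 54, -15, -41, -40] -> [31, 63, -6, -32, -31]
  [35, -16, -17, 9, -15, -14, -31, 13, -17] -> [30, -21, -22, 4, -20, -19, -36, 8, -22] -> [-30, 21, 22, -4, 20, 19, 36, -8, 22] -> [-21, 30, 31, 5, 29, 28, 45, 1, 31]
  [-5, 41, 7, -29, 4, 5] -> [-10, 36, 2, -34, -1, 0] -> [10, -36, -2, 34, 1, 0] -> [19, -27, 7, 43, 10, 9]
  probe: [-37, -24, 30] -> [-42, -29, 25] -> [42, 29, -25] -> [51, 38, -16]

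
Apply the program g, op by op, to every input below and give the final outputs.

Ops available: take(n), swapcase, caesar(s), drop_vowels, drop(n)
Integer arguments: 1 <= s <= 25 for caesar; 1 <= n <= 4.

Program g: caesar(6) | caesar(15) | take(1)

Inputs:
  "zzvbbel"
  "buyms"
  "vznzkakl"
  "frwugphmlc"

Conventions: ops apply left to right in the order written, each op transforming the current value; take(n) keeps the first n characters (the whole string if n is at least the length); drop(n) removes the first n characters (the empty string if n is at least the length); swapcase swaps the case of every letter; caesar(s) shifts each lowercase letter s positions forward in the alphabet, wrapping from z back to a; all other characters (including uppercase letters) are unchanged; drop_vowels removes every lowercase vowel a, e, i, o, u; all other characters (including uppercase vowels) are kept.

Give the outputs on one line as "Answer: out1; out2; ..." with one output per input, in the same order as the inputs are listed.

Execution, op by op:
  "zzvbbel" -> "ffbhhkr" -> "uuqwwzg" -> "u"
  "buyms" -> "haesy" -> "wpthn" -> "w"
  "vznzkakl" -> "bftfqgqr" -> "quiufvfg" -> "q"
  "frwugphmlc" -> "lxcamvnsri" -> "amrpbkchgx" -> "a"

"u"; "w"; "q"; "a"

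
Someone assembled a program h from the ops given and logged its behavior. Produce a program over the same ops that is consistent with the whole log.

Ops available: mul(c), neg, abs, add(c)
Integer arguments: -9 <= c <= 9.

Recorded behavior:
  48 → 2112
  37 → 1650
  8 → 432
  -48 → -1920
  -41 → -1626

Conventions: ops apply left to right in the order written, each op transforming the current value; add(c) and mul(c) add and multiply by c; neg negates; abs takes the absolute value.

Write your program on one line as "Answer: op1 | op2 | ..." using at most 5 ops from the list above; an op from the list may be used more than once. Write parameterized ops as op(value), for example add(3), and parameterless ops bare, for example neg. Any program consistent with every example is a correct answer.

mul(-7) | add(-9) | add(-7) | mul(-6)

Check, running the answer program on each example:
  48 -> -336 -> -345 -> -352 -> 2112
  37 -> -259 -> -268 -> -275 -> 1650
  8 -> -56 -> -65 -> -72 -> 432
  -48 -> 336 -> 327 -> 320 -> -1920
  -41 -> 287 -> 278 -> 271 -> -1626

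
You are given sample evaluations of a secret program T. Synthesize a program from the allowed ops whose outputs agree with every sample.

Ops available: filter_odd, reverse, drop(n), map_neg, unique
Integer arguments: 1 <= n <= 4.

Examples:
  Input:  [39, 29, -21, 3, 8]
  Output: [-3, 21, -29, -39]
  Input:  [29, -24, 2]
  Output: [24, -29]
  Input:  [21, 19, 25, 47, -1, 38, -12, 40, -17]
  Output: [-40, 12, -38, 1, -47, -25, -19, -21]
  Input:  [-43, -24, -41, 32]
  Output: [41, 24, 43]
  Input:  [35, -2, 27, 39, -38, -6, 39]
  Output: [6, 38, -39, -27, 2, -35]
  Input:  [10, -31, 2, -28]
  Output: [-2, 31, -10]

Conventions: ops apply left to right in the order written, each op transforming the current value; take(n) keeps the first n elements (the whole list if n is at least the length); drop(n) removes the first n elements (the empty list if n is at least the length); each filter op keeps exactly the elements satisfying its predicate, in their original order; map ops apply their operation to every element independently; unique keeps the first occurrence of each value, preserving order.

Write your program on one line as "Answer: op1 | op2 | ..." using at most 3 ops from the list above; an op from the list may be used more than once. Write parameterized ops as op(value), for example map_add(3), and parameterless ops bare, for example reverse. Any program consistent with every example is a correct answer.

reverse | drop(1) | map_neg

Check, running the answer program on each example:
  [39, 29, -21, 3, 8] -> [8, 3, -21, 29, 39] -> [3, -21, 29, 39] -> [-3, 21, -29, -39]
  [29, -24, 2] -> [2, -24, 29] -> [-24, 29] -> [24, -29]
  [21, 19, 25, 47, -1, 38, -12, 40, -17] -> [-17, 40, -12, 38, -1, 47, 25, 19, 21] -> [40, -12, 38, -1, 47, 25, 19, 21] -> [-40, 12, -38, 1, -47, -25, -19, -21]
  [-43, -24, -41, 32] -> [32, -41, -24, -43] -> [-41, -24, -43] -> [41, 24, 43]
  [35, -2, 27, 39, -38, -6, 39] -> [39, -6, -38, 39, 27, -2, 35] -> [-6, -38, 39, 27, -2, 35] -> [6, 38, -39, -27, 2, -35]
  [10, -31, 2, -28] -> [-28, 2, -31, 10] -> [2, -31, 10] -> [-2, 31, -10]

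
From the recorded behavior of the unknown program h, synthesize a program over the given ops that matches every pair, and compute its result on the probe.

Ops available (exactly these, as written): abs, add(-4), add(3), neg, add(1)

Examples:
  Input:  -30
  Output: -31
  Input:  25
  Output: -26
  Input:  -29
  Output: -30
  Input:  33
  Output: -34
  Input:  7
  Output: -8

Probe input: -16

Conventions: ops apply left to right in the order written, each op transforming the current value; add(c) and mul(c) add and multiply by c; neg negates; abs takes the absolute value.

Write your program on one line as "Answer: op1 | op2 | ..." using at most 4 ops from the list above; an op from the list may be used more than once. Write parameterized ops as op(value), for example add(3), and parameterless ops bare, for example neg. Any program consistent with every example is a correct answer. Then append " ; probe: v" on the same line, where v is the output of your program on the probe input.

abs | add(1) | neg ; probe: -17

Check, running the answer program on each example:
  -30 -> 30 -> 31 -> -31
  25 -> 25 -> 26 -> -26
  -29 -> 29 -> 30 -> -30
  33 -> 33 -> 34 -> -34
  7 -> 7 -> 8 -> -8
  probe: -16 -> 16 -> 17 -> -17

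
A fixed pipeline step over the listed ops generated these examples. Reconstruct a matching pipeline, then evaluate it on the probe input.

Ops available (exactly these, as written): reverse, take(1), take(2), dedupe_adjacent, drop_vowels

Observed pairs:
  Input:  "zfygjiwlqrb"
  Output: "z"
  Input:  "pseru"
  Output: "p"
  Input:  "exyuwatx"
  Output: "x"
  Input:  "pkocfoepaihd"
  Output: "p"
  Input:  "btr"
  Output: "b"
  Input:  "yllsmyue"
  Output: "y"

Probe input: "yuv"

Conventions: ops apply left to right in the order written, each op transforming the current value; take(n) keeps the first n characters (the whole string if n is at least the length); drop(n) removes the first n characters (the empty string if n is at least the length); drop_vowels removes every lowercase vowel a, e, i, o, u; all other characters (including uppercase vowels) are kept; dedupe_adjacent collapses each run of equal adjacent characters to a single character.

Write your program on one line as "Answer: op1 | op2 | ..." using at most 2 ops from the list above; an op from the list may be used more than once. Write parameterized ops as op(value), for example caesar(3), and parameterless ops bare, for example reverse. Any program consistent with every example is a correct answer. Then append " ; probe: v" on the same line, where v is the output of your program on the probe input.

drop_vowels | take(1) ; probe: "y"

Check, running the answer program on each example:
  "zfygjiwlqrb" -> "zfygjwlqrb" -> "z"
  "pseru" -> "psr" -> "p"
  "exyuwatx" -> "xywtx" -> "x"
  "pkocfoepaihd" -> "pkcfphd" -> "p"
  "btr" -> "btr" -> "b"
  "yllsmyue" -> "yllsmy" -> "y"
  probe: "yuv" -> "yv" -> "y"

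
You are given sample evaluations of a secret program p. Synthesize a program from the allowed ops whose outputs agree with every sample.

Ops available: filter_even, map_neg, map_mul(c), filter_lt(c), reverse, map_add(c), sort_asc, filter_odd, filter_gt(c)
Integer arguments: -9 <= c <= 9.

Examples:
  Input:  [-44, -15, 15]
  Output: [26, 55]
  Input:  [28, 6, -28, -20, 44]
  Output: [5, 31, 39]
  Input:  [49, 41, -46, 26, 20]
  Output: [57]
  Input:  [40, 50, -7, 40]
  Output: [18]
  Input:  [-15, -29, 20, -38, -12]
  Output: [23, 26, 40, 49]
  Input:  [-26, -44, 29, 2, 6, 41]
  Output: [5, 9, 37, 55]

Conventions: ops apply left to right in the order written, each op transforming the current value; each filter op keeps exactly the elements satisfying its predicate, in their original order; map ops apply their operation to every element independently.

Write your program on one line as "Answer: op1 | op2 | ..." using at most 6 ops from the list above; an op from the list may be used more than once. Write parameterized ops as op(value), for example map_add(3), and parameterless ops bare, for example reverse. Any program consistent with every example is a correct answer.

map_add(-6) | map_add(-5) | map_neg | filter_gt(3) | sort_asc

Check, running the answer program on each example:
  [-44, -15, 15] -> [-50, -21, 9] -> [-55, -26, 4] -> [55, 26, -4] -> [55, 26] -> [26, 55]
  [28, 6, -28, -20, 44] -> [22, 0, -34, -26, 38] -> [17, -5, -39, -31, 33] -> [-17, 5, 39, 31, -33] -> [5, 39, 31] -> [5, 31, 39]
  [49, 41, -46, 26, 20] -> [43, 35, -52, 20, 14] -> [38, 30, -57, 15, 9] -> [-38, -30, 57, -15, -9] -> [57] -> [57]
  [40, 50, -7, 40] -> [34, 44, -13, 34] -> [29, 39, -18, 29] -> [-29, -39, 18, -29] -> [18] -> [18]
  [-15, -29, 20, -38, -12] -> [-21, -35, 14, -44, -18] -> [-26, -40, 9, -49, -23] -> [26, 40, -9, 49, 23] -> [26, 40, 49, 23] -> [23, 26, 40, 49]
  [-26, -44, 29, 2, 6, 41] -> [-32, -50, 23, -4, 0, 35] -> [-37, -55, 18, -9, -5, 30] -> [37, 55, -18, 9, 5, -30] -> [37, 55, 9, 5] -> [5, 9, 37, 55]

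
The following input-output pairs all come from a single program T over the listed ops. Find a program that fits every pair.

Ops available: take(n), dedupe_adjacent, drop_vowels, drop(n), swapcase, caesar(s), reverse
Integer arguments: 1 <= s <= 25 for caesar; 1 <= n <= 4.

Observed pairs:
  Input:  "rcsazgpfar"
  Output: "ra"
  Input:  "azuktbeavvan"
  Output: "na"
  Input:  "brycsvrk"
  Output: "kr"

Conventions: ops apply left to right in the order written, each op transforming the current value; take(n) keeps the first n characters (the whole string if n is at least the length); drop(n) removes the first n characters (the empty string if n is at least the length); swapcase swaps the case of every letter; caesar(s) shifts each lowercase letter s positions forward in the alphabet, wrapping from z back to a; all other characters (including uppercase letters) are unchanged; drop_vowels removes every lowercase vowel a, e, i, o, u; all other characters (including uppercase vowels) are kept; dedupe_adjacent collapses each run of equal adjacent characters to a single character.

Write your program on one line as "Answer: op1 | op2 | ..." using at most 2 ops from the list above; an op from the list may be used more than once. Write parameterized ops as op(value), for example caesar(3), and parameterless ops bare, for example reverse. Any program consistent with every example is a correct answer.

reverse | take(2)

Check, running the answer program on each example:
  "rcsazgpfar" -> "rafpgzascr" -> "ra"
  "azuktbeavvan" -> "navvaebtkuza" -> "na"
  "brycsvrk" -> "krvscyrb" -> "kr"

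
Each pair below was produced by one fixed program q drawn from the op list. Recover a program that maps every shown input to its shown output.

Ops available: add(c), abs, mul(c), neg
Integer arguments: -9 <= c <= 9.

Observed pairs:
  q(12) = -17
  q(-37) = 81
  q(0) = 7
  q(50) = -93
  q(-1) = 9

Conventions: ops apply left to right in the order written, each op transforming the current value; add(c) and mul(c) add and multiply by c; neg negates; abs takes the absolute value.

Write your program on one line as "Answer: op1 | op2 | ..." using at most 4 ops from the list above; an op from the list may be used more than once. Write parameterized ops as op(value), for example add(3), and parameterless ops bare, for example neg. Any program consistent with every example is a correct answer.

mul(2) | add(2) | neg | add(9)

Check, running the answer program on each example:
  12 -> 24 -> 26 -> -26 -> -17
  -37 -> -74 -> -72 -> 72 -> 81
  0 -> 0 -> 2 -> -2 -> 7
  50 -> 100 -> 102 -> -102 -> -93
  -1 -> -2 -> 0 -> 0 -> 9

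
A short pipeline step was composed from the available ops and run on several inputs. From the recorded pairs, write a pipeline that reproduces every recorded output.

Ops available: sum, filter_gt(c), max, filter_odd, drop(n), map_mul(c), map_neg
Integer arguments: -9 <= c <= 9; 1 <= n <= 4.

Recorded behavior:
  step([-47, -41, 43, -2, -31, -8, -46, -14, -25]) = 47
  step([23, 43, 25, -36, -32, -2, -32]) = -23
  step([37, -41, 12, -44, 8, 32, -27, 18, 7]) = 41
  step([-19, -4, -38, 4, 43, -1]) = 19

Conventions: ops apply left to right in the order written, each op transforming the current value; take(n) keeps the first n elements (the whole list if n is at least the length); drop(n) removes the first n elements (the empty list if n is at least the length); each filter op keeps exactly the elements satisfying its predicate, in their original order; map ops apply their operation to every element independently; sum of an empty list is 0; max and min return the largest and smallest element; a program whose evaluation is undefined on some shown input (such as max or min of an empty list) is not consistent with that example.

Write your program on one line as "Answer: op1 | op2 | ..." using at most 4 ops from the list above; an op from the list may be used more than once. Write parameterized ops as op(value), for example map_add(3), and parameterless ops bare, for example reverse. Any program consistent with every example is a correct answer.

filter_odd | map_neg | max

Check, running the answer program on each example:
  [-47, -41, 43, -2, -31, -8, -46, -14, -25] -> [-47, -41, 43, -31, -25] -> [47, 41, -43, 31, 25] -> 47
  [23, 43, 25, -36, -32, -2, -32] -> [23, 43, 25] -> [-23, -43, -25] -> -23
  [37, -41, 12, -44, 8, 32, -27, 18, 7] -> [37, -41, -27, 7] -> [-37, 41, 27, -7] -> 41
  [-19, -4, -38, 4, 43, -1] -> [-19, 43, -1] -> [19, -43, 1] -> 19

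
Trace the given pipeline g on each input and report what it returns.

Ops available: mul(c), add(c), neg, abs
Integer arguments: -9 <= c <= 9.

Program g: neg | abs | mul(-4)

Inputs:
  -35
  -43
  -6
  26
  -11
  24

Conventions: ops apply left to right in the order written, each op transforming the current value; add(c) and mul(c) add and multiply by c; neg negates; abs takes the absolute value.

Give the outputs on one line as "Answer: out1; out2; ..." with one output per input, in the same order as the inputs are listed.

Execution, op by op:
  -35 -> 35 -> 35 -> -140
  -43 -> 43 -> 43 -> -172
  -6 -> 6 -> 6 -> -24
  26 -> -26 -> 26 -> -104
  -11 -> 11 -> 11 -> -44
  24 -> -24 -> 24 -> -96

-140; -172; -24; -104; -44; -96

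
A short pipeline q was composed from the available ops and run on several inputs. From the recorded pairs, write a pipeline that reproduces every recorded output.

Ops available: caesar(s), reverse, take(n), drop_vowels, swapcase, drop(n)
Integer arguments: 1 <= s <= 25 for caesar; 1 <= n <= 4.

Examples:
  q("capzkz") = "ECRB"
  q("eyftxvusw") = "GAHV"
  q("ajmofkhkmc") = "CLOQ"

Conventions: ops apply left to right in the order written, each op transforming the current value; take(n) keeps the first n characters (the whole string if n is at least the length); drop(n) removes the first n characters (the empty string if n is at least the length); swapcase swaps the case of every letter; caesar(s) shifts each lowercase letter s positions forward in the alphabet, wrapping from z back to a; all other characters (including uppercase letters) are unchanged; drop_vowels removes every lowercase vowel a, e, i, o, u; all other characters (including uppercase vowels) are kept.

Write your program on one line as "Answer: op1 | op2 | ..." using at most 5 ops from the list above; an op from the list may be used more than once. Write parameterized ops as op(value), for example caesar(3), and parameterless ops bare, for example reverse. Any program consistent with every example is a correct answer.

caesar(19) | caesar(9) | swapcase | take(4)

Check, running the answer program on each example:
  "capzkz" -> "vtisds" -> "ecrbmb" -> "ECRBMB" -> "ECRB"
  "eyftxvusw" -> "xrymqonlp" -> "gahvzxwuy" -> "GAHVZXWUY" -> "GAHV"
  "ajmofkhkmc" -> "tcfhydadfv" -> "cloqhmjmoe" -> "CLOQHMJMOE" -> "CLOQ"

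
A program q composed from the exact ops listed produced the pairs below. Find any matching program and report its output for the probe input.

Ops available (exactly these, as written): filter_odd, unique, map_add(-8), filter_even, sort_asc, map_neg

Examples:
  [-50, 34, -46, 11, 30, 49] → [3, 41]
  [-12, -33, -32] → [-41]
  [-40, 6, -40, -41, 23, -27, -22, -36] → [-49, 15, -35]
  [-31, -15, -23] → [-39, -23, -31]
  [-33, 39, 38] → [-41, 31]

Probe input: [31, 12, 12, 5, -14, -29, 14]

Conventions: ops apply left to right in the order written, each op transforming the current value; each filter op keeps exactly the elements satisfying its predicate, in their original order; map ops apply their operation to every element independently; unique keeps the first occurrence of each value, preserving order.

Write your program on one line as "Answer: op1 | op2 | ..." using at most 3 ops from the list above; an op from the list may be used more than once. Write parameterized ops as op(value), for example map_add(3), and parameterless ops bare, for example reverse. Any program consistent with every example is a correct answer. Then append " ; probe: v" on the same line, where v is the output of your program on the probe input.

filter_odd | map_add(-8) ; probe: [23, -3, -37]

Check, running the answer program on each example:
  [-50, 34, -46, 11, 30, 49] -> [11, 49] -> [3, 41]
  [-12, -33, -32] -> [-33] -> [-41]
  [-40, 6, -40, -41, 23, -27, -22, -36] -> [-41, 23, -27] -> [-49, 15, -35]
  [-31, -15, -23] -> [-31, -15, -23] -> [-39, -23, -31]
  [-33, 39, 38] -> [-33, 39] -> [-41, 31]
  probe: [31, 12, 12, 5, -14, -29, 14] -> [31, 5, -29] -> [23, -3, -37]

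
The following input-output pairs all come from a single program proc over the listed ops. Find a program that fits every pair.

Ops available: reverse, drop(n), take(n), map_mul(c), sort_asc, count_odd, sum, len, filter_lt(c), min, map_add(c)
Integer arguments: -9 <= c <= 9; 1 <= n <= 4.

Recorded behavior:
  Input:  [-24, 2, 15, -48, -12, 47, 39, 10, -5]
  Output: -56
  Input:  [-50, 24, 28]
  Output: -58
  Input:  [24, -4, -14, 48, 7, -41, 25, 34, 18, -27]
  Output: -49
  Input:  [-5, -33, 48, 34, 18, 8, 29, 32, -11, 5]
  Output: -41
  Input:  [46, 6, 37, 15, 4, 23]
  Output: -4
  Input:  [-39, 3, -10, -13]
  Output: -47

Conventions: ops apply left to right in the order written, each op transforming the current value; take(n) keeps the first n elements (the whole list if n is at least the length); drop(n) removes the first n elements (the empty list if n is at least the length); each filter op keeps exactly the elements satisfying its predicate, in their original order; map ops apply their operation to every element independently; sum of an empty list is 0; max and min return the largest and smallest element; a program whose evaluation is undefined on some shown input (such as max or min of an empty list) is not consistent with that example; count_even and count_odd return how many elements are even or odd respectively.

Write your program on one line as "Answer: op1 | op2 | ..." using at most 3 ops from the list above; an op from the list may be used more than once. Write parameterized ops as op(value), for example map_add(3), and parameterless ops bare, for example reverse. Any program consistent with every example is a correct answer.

map_add(-8) | min

Check, running the answer program on each example:
  [-24, 2, 15, -48, -12, 47, 39, 10, -5] -> [-32, -6, 7, -56, -20, 39, 31, 2, -13] -> -56
  [-50, 24, 28] -> [-58, 16, 20] -> -58
  [24, -4, -14, 48, 7, -41, 25, 34, 18, -27] -> [16, -12, -22, 40, -1, -49, 17, 26, 10, -35] -> -49
  [-5, -33, 48, 34, 18, 8, 29, 32, -11, 5] -> [-13, -41, 40, 26, 10, 0, 21, 24, -19, -3] -> -41
  [46, 6, 37, 15, 4, 23] -> [38, -2, 29, 7, -4, 15] -> -4
  [-39, 3, -10, -13] -> [-47, -5, -18, -21] -> -47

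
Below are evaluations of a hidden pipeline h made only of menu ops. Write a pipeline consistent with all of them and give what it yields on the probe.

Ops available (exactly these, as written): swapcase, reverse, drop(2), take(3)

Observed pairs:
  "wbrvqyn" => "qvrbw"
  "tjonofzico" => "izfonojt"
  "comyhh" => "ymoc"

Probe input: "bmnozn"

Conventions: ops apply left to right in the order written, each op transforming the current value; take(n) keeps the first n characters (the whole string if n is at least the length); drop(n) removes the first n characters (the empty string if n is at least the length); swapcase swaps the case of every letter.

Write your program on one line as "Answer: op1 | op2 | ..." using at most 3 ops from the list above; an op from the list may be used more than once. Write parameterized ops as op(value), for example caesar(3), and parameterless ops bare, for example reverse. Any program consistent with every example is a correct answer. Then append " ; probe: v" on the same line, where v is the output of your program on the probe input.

reverse | drop(2) ; probe: "onmb"

Check, running the answer program on each example:
  "wbrvqyn" -> "nyqvrbw" -> "qvrbw"
  "tjonofzico" -> "ocizfonojt" -> "izfonojt"
  "comyhh" -> "hhymoc" -> "ymoc"
  probe: "bmnozn" -> "nzonmb" -> "onmb"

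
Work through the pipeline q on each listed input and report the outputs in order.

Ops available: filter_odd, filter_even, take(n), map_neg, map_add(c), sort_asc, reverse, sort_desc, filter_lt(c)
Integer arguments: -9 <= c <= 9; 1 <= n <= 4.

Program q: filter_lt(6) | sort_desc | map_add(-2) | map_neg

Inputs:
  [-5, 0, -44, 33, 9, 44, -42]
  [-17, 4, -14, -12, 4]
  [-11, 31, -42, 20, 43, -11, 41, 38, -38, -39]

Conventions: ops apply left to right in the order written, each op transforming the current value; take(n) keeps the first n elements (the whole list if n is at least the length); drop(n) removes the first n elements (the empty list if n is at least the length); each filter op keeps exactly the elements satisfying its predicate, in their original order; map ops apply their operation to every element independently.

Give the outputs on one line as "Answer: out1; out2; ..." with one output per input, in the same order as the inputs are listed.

[2, 7, 44, 46]; [-2, -2, 14, 16, 19]; [13, 13, 40, 41, 44]

Execution, op by op:
  [-5, 0, -44, 33, 9, 44, -42] -> [-5, 0, -44, -42] -> [0, -5, -42, -44] -> [-2, -7, -44, -46] -> [2, 7, 44, 46]
  [-17, 4, -14, -12, 4] -> [-17, 4, -14, -12, 4] -> [4, 4, -12, -14, -17] -> [2, 2, -14, -16, -19] -> [-2, -2, 14, 16, 19]
  [-11, 31, -42, 20, 43, -11, 41, 38, -38, -39] -> [-11, -42, -11, -38, -39] -> [-11, -11, -38, -39, -42] -> [-13, -13, -40, -41, -44] -> [13, 13, 40, 41, 44]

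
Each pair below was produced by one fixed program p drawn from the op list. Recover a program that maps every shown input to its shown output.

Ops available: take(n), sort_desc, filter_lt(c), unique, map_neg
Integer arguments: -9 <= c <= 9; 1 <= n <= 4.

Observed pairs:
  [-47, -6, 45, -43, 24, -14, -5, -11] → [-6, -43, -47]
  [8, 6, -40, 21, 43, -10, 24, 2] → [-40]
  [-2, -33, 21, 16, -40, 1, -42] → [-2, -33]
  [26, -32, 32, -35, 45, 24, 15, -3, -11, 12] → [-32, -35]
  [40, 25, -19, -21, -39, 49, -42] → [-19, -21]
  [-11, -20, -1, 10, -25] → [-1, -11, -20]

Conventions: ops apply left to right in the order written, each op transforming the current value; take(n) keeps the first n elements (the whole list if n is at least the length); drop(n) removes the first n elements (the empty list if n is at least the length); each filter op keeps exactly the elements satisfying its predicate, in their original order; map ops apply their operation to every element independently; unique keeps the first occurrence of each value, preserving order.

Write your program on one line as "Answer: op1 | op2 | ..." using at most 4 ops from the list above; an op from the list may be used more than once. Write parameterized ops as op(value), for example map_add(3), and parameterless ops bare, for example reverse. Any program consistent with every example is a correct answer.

take(4) | sort_desc | filter_lt(0)

Check, running the answer program on each example:
  [-47, -6, 45, -43, 24, -14, -5, -11] -> [-47, -6, 45, -43] -> [45, -6, -43, -47] -> [-6, -43, -47]
  [8, 6, -40, 21, 43, -10, 24, 2] -> [8, 6, -40, 21] -> [21, 8, 6, -40] -> [-40]
  [-2, -33, 21, 16, -40, 1, -42] -> [-2, -33, 21, 16] -> [21, 16, -2, -33] -> [-2, -33]
  [26, -32, 32, -35, 45, 24, 15, -3, -11, 12] -> [26, -32, 32, -35] -> [32, 26, -32, -35] -> [-32, -35]
  [40, 25, -19, -21, -39, 49, -42] -> [40, 25, -19, -21] -> [40, 25, -19, -21] -> [-19, -21]
  [-11, -20, -1, 10, -25] -> [-11, -20, -1, 10] -> [10, -1, -11, -20] -> [-1, -11, -20]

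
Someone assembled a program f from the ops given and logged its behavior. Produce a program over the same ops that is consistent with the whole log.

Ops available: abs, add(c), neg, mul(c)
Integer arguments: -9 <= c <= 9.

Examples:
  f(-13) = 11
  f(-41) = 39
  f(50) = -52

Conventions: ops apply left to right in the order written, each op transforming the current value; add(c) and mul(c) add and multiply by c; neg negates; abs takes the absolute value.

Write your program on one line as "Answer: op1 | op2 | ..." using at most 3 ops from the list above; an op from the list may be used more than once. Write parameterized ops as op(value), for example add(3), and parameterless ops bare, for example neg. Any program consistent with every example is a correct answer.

neg | add(-2)

Check, running the answer program on each example:
  -13 -> 13 -> 11
  -41 -> 41 -> 39
  50 -> -50 -> -52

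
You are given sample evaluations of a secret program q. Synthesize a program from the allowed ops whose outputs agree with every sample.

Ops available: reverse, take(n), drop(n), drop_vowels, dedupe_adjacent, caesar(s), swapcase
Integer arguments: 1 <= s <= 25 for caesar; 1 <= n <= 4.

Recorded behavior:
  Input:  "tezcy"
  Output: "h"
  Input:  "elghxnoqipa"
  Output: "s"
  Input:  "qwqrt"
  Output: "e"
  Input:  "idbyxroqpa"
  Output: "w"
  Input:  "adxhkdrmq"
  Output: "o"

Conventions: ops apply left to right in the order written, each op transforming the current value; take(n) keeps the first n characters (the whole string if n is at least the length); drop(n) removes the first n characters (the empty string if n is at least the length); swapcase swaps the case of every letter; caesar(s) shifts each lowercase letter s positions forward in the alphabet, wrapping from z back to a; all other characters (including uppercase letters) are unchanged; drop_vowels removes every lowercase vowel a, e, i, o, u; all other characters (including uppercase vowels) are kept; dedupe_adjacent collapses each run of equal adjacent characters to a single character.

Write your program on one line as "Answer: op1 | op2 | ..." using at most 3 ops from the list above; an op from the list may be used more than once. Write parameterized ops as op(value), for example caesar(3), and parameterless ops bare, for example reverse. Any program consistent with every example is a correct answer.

caesar(14) | take(3) | take(1)

Check, running the answer program on each example:
  "tezcy" -> "hsnqm" -> "hsn" -> "h"
  "elghxnoqipa" -> "szuvlbcewdo" -> "szu" -> "s"
  "qwqrt" -> "ekefh" -> "eke" -> "e"
  "idbyxroqpa" -> "wrpmlfcedo" -> "wrp" -> "w"
  "adxhkdrmq" -> "orlvyrfae" -> "orl" -> "o"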